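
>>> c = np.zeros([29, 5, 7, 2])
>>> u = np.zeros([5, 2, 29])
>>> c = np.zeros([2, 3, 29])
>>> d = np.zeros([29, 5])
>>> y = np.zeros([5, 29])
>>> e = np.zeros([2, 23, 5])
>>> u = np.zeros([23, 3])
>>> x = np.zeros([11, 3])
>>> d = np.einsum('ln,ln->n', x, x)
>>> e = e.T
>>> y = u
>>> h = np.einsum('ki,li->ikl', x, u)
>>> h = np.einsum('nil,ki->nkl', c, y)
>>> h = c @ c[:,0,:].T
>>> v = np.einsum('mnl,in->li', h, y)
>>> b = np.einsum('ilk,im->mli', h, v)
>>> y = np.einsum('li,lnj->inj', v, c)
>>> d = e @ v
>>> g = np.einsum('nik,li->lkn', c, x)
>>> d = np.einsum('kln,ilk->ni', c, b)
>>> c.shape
(2, 3, 29)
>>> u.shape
(23, 3)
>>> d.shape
(29, 23)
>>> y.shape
(23, 3, 29)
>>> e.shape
(5, 23, 2)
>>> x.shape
(11, 3)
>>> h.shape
(2, 3, 2)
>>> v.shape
(2, 23)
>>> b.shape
(23, 3, 2)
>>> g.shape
(11, 29, 2)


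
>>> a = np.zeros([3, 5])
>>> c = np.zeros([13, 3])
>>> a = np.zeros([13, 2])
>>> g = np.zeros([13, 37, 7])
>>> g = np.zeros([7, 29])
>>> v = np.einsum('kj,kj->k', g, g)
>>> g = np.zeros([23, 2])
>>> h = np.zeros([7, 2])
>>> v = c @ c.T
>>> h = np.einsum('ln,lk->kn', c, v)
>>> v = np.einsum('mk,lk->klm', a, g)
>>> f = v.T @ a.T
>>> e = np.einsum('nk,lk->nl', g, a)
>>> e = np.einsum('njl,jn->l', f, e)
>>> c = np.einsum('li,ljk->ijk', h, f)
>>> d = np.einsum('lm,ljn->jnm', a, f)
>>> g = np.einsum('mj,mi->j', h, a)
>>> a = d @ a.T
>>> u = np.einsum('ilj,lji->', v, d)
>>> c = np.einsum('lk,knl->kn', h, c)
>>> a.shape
(23, 13, 13)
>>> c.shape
(3, 23)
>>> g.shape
(3,)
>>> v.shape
(2, 23, 13)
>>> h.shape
(13, 3)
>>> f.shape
(13, 23, 13)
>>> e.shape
(13,)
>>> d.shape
(23, 13, 2)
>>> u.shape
()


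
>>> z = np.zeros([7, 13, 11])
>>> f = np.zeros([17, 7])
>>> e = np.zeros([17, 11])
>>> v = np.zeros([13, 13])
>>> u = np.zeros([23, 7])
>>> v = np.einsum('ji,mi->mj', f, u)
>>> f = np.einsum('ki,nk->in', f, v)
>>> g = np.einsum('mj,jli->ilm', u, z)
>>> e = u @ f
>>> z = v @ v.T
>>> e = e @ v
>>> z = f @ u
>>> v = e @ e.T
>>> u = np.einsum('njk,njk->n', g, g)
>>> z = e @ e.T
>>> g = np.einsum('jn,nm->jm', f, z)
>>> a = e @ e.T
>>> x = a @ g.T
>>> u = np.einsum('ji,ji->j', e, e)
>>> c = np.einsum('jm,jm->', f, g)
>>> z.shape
(23, 23)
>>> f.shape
(7, 23)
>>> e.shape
(23, 17)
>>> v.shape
(23, 23)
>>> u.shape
(23,)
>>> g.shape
(7, 23)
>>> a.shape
(23, 23)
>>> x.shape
(23, 7)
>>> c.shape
()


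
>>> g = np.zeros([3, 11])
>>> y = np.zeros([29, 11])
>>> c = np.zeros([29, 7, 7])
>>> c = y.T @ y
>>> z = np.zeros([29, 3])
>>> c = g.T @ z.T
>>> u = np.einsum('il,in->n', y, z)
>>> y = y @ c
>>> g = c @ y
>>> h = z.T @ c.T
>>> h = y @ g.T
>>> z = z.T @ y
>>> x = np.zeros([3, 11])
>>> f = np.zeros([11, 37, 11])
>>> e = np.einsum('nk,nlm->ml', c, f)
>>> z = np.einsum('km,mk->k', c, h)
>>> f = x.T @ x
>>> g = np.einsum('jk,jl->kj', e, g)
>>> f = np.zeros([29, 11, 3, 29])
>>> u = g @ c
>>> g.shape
(37, 11)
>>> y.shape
(29, 29)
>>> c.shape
(11, 29)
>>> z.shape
(11,)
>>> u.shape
(37, 29)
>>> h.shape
(29, 11)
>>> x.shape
(3, 11)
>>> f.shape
(29, 11, 3, 29)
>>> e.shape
(11, 37)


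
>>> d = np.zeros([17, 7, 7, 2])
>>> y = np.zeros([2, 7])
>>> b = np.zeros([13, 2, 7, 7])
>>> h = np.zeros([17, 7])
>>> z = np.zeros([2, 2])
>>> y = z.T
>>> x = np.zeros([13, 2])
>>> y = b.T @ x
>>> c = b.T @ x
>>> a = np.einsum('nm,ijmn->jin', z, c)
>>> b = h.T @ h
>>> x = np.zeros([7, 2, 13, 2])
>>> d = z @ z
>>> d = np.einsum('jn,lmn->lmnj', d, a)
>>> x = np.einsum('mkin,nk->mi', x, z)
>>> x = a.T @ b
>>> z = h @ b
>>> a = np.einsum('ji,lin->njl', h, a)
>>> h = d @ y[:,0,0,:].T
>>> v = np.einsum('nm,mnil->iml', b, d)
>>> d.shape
(7, 7, 2, 2)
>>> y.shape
(7, 7, 2, 2)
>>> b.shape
(7, 7)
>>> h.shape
(7, 7, 2, 7)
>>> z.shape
(17, 7)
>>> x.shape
(2, 7, 7)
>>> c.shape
(7, 7, 2, 2)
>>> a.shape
(2, 17, 7)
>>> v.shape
(2, 7, 2)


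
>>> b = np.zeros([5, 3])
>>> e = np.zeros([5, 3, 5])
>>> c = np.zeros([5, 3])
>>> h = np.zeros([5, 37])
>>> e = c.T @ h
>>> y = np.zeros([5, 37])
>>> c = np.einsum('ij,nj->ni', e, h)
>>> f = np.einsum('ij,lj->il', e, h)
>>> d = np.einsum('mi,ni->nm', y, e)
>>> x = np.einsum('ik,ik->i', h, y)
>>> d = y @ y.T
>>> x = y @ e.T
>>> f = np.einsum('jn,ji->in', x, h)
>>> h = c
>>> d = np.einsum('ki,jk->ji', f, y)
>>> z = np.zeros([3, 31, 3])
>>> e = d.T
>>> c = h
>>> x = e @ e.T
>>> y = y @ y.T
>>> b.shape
(5, 3)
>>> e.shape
(3, 5)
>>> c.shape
(5, 3)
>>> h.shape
(5, 3)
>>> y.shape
(5, 5)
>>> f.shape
(37, 3)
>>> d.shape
(5, 3)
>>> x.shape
(3, 3)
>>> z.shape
(3, 31, 3)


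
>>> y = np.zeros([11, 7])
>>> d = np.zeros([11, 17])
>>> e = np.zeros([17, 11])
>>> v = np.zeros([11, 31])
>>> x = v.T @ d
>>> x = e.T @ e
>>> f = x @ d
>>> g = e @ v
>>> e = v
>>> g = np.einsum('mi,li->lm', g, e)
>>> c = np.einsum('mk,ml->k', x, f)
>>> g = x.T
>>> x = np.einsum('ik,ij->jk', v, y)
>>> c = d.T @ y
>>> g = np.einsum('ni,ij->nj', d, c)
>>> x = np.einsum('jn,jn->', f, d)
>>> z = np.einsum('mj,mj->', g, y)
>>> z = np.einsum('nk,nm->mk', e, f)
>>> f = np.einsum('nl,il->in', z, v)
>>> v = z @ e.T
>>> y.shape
(11, 7)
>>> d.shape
(11, 17)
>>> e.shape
(11, 31)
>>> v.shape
(17, 11)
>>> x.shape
()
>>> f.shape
(11, 17)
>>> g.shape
(11, 7)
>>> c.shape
(17, 7)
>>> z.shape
(17, 31)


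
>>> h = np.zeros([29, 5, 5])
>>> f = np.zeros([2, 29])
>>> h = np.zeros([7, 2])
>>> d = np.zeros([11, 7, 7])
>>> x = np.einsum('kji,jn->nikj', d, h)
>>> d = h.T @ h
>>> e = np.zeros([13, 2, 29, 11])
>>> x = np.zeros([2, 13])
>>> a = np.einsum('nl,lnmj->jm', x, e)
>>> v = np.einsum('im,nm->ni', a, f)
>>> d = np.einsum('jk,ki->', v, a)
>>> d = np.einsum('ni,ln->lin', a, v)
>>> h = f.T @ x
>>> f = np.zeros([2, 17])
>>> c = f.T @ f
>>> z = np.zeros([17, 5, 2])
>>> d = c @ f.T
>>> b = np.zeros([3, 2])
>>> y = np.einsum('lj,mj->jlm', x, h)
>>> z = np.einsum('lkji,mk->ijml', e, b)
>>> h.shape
(29, 13)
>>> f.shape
(2, 17)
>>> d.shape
(17, 2)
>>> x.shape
(2, 13)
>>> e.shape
(13, 2, 29, 11)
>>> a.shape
(11, 29)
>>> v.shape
(2, 11)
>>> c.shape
(17, 17)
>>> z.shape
(11, 29, 3, 13)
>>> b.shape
(3, 2)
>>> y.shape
(13, 2, 29)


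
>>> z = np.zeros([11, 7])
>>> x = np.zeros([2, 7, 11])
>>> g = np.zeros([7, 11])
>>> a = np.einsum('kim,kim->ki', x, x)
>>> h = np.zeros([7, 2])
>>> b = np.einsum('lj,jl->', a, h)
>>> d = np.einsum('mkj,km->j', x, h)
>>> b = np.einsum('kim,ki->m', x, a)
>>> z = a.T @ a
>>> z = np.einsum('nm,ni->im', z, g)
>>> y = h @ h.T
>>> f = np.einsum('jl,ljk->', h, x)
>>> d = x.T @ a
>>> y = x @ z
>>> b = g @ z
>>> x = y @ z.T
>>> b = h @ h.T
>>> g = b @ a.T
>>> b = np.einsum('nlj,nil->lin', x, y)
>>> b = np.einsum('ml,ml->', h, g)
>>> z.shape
(11, 7)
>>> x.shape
(2, 7, 11)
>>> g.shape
(7, 2)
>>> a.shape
(2, 7)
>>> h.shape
(7, 2)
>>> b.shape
()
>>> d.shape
(11, 7, 7)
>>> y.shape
(2, 7, 7)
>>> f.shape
()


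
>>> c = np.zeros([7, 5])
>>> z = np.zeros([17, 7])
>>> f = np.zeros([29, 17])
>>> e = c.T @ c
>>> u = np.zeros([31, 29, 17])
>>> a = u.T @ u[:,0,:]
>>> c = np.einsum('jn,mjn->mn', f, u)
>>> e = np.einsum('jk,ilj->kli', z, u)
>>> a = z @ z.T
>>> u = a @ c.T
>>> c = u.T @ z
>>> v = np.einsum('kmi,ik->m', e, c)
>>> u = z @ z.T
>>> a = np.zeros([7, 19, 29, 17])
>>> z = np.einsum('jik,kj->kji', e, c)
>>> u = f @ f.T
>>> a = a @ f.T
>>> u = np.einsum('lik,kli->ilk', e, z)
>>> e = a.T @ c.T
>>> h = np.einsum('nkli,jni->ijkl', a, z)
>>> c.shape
(31, 7)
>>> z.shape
(31, 7, 29)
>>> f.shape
(29, 17)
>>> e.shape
(29, 29, 19, 31)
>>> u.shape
(29, 7, 31)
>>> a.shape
(7, 19, 29, 29)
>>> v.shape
(29,)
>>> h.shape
(29, 31, 19, 29)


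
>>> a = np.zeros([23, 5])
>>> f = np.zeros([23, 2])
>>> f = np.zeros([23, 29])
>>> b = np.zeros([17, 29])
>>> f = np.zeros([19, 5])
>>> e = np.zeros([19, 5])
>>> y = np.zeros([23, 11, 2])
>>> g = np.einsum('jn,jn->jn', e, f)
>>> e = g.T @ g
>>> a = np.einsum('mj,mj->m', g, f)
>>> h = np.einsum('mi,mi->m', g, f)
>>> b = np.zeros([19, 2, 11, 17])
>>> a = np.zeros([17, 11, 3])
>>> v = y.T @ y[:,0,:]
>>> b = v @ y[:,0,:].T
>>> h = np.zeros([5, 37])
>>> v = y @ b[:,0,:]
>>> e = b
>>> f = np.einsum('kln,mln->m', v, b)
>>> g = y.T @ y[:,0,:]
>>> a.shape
(17, 11, 3)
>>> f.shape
(2,)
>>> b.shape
(2, 11, 23)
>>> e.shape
(2, 11, 23)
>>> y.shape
(23, 11, 2)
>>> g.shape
(2, 11, 2)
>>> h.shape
(5, 37)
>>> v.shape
(23, 11, 23)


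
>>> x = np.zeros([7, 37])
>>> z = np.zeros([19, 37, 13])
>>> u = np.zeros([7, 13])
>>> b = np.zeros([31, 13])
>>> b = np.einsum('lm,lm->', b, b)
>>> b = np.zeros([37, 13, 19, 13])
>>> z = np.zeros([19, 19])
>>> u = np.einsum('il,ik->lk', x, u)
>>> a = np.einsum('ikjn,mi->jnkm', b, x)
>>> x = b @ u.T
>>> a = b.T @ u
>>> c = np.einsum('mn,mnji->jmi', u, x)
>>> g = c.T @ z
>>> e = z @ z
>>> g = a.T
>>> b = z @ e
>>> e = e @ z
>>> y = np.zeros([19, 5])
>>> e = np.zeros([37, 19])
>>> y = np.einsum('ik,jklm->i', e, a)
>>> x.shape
(37, 13, 19, 37)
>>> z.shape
(19, 19)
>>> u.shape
(37, 13)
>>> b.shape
(19, 19)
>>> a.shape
(13, 19, 13, 13)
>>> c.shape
(19, 37, 37)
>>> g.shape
(13, 13, 19, 13)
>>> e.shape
(37, 19)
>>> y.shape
(37,)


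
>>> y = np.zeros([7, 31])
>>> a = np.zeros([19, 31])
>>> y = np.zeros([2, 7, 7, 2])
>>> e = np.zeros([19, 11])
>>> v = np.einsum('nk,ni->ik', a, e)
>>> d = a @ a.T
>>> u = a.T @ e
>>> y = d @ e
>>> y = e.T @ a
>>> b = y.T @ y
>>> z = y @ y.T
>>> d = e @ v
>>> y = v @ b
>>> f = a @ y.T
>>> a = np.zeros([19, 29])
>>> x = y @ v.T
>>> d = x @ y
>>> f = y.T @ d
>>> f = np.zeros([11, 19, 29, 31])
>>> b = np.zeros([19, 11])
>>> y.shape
(11, 31)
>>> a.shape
(19, 29)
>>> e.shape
(19, 11)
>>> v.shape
(11, 31)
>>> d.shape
(11, 31)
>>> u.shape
(31, 11)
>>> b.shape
(19, 11)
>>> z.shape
(11, 11)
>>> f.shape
(11, 19, 29, 31)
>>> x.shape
(11, 11)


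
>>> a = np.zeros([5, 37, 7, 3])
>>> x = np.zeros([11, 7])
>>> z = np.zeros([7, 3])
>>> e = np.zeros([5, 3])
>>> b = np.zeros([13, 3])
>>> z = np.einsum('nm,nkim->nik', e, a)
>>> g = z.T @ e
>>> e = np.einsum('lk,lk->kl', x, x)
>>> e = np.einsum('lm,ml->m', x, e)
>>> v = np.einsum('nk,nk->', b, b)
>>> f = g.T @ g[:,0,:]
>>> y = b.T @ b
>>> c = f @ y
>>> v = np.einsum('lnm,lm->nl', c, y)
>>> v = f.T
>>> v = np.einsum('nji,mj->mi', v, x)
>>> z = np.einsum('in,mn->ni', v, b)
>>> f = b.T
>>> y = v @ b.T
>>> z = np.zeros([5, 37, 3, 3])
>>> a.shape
(5, 37, 7, 3)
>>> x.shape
(11, 7)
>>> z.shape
(5, 37, 3, 3)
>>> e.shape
(7,)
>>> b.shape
(13, 3)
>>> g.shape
(37, 7, 3)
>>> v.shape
(11, 3)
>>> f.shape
(3, 13)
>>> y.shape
(11, 13)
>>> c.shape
(3, 7, 3)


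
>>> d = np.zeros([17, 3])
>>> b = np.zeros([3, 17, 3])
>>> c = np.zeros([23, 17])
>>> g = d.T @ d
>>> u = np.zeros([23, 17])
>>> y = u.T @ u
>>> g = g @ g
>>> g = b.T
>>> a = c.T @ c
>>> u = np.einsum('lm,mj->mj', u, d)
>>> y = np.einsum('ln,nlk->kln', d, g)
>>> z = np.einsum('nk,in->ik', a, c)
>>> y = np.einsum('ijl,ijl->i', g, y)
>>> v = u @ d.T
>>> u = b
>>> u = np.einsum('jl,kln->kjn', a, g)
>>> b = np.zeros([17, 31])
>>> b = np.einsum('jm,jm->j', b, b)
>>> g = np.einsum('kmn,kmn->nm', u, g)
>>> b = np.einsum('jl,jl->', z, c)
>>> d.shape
(17, 3)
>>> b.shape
()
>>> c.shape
(23, 17)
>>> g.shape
(3, 17)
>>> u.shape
(3, 17, 3)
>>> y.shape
(3,)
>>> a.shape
(17, 17)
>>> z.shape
(23, 17)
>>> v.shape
(17, 17)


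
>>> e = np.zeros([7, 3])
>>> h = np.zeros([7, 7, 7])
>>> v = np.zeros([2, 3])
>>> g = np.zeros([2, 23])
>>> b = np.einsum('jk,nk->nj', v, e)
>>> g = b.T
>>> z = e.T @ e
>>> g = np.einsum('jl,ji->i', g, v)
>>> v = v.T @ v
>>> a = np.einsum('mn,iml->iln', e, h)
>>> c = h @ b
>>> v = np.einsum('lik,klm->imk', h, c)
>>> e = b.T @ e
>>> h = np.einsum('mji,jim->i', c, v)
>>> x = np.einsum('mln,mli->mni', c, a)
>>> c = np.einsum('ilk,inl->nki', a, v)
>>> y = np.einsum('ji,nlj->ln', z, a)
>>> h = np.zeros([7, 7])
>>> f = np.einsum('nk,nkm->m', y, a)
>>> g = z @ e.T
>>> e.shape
(2, 3)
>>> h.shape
(7, 7)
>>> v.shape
(7, 2, 7)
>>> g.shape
(3, 2)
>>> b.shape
(7, 2)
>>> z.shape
(3, 3)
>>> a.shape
(7, 7, 3)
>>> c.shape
(2, 3, 7)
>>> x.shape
(7, 2, 3)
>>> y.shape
(7, 7)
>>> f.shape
(3,)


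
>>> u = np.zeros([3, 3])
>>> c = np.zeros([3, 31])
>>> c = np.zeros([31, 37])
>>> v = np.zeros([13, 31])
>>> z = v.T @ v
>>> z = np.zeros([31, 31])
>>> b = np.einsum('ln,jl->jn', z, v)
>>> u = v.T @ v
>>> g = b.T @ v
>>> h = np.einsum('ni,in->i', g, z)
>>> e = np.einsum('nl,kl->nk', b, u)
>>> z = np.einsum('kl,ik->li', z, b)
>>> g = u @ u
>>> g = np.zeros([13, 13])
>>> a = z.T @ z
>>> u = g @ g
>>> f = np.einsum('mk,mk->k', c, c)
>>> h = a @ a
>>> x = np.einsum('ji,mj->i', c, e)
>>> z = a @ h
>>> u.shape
(13, 13)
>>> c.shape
(31, 37)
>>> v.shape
(13, 31)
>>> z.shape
(13, 13)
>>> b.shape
(13, 31)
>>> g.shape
(13, 13)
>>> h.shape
(13, 13)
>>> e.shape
(13, 31)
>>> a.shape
(13, 13)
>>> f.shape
(37,)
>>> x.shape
(37,)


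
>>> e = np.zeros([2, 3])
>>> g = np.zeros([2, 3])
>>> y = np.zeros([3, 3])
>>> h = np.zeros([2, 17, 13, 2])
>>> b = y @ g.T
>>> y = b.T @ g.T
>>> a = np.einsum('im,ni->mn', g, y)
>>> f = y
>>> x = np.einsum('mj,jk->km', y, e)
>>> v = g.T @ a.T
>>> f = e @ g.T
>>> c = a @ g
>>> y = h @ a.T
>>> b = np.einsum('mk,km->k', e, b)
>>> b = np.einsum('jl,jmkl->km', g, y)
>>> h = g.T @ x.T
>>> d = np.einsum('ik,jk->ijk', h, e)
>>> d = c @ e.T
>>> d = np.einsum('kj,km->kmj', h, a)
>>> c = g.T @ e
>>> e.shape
(2, 3)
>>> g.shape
(2, 3)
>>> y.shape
(2, 17, 13, 3)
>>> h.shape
(3, 3)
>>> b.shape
(13, 17)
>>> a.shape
(3, 2)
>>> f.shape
(2, 2)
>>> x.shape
(3, 2)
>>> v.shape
(3, 3)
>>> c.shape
(3, 3)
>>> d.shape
(3, 2, 3)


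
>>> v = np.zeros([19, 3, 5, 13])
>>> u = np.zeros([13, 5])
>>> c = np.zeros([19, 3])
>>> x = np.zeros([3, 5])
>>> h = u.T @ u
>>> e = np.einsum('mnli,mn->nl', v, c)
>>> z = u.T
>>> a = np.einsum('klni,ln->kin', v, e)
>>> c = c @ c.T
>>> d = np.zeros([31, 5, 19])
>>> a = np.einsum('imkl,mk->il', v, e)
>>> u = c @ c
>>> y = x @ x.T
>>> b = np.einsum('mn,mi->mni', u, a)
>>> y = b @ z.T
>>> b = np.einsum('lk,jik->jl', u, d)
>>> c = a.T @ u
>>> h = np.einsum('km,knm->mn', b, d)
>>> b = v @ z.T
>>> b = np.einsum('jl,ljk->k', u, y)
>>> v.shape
(19, 3, 5, 13)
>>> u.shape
(19, 19)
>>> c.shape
(13, 19)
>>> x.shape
(3, 5)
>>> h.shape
(19, 5)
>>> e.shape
(3, 5)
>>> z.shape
(5, 13)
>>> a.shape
(19, 13)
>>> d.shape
(31, 5, 19)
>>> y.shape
(19, 19, 5)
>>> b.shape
(5,)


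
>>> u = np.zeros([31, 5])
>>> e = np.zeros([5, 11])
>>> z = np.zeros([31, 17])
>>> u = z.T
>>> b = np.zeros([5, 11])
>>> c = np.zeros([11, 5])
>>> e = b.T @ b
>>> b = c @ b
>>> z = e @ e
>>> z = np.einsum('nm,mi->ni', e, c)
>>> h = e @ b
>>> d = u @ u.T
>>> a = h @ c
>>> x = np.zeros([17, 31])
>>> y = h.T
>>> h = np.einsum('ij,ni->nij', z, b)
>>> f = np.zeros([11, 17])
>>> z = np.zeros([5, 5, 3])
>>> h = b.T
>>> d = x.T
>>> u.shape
(17, 31)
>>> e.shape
(11, 11)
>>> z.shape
(5, 5, 3)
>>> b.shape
(11, 11)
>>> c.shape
(11, 5)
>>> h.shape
(11, 11)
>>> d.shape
(31, 17)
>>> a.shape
(11, 5)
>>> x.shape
(17, 31)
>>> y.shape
(11, 11)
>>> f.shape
(11, 17)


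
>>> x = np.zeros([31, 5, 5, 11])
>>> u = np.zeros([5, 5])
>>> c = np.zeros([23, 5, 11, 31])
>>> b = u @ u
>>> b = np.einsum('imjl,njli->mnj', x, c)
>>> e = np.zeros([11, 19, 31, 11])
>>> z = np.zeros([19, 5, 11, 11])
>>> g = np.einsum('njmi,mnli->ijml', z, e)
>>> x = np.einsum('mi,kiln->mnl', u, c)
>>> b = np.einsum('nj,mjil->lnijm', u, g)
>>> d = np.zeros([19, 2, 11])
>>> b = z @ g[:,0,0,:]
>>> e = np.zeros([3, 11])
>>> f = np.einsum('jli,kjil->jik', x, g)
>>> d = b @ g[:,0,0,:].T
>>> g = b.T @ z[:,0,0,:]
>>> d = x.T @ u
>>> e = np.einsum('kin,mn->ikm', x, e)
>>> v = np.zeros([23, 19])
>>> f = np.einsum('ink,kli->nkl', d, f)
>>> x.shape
(5, 31, 11)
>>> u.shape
(5, 5)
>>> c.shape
(23, 5, 11, 31)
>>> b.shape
(19, 5, 11, 31)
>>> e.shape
(31, 5, 3)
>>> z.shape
(19, 5, 11, 11)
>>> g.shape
(31, 11, 5, 11)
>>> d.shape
(11, 31, 5)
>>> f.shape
(31, 5, 11)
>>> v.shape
(23, 19)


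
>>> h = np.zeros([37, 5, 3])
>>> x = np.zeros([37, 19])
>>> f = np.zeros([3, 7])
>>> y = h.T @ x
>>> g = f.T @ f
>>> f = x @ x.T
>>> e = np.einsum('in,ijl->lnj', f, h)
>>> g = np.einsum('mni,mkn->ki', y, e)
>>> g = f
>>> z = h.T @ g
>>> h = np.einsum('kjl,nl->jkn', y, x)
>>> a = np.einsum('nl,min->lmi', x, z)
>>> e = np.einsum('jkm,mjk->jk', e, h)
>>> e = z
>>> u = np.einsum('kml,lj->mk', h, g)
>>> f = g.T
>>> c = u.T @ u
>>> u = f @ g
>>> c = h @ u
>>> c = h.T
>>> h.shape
(5, 3, 37)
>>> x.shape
(37, 19)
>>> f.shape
(37, 37)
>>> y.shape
(3, 5, 19)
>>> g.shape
(37, 37)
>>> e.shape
(3, 5, 37)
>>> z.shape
(3, 5, 37)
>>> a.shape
(19, 3, 5)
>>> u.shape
(37, 37)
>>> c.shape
(37, 3, 5)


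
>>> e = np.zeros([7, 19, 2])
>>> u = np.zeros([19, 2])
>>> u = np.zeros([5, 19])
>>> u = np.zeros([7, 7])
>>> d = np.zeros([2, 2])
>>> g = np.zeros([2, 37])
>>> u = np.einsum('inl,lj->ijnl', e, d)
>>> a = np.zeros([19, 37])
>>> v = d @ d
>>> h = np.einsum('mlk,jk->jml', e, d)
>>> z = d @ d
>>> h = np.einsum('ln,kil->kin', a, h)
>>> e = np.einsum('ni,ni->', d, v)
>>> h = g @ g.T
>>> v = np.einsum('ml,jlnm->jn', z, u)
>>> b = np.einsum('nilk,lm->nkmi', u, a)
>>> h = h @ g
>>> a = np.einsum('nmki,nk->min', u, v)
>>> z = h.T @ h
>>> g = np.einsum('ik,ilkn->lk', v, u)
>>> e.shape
()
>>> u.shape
(7, 2, 19, 2)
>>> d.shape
(2, 2)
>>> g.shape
(2, 19)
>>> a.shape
(2, 2, 7)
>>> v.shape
(7, 19)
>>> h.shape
(2, 37)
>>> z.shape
(37, 37)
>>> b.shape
(7, 2, 37, 2)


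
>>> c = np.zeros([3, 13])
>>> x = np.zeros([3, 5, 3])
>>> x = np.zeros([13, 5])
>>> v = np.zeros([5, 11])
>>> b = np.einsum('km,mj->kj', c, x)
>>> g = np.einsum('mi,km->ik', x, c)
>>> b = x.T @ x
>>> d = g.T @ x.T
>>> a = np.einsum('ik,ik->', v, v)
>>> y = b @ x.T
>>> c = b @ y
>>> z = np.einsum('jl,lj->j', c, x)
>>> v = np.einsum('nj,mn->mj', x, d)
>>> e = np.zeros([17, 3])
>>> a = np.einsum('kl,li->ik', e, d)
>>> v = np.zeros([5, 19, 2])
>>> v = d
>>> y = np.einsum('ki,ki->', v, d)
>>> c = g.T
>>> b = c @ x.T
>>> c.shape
(3, 5)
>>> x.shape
(13, 5)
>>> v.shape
(3, 13)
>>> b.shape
(3, 13)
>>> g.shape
(5, 3)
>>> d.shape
(3, 13)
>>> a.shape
(13, 17)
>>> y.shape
()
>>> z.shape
(5,)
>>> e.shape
(17, 3)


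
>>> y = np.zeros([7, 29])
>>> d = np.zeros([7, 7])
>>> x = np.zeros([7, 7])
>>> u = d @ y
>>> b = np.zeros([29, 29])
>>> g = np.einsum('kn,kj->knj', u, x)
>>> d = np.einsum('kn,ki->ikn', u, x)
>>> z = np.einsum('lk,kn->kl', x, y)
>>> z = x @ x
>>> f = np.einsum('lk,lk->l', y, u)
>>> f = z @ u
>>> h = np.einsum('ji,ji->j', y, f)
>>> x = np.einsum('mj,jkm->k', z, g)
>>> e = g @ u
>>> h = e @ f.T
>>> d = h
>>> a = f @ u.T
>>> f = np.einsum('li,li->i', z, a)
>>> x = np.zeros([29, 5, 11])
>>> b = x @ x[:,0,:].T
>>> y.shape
(7, 29)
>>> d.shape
(7, 29, 7)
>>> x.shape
(29, 5, 11)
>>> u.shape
(7, 29)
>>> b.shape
(29, 5, 29)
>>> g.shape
(7, 29, 7)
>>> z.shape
(7, 7)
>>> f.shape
(7,)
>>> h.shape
(7, 29, 7)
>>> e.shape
(7, 29, 29)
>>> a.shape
(7, 7)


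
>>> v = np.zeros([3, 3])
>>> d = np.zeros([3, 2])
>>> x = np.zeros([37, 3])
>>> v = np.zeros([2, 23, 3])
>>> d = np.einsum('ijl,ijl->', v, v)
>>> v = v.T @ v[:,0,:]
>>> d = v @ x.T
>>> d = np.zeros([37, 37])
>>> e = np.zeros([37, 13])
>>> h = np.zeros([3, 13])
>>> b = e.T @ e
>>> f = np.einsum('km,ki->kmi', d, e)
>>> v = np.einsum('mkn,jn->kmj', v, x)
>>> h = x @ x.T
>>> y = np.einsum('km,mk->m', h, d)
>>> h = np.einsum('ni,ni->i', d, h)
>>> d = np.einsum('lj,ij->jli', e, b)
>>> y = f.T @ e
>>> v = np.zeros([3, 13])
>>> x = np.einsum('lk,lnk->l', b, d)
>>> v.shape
(3, 13)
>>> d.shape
(13, 37, 13)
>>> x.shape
(13,)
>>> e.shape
(37, 13)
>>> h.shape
(37,)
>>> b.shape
(13, 13)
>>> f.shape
(37, 37, 13)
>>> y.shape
(13, 37, 13)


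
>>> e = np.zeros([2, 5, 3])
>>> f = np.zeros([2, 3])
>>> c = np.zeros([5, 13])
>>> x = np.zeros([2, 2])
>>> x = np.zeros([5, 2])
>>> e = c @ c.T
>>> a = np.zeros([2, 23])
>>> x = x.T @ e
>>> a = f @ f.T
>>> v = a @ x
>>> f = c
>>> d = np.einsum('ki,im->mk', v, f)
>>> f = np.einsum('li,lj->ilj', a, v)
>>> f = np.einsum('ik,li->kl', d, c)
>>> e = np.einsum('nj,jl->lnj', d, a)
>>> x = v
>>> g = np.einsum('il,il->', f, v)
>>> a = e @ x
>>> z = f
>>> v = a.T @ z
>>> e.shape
(2, 13, 2)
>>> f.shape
(2, 5)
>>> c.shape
(5, 13)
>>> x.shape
(2, 5)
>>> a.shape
(2, 13, 5)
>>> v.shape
(5, 13, 5)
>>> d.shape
(13, 2)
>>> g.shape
()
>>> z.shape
(2, 5)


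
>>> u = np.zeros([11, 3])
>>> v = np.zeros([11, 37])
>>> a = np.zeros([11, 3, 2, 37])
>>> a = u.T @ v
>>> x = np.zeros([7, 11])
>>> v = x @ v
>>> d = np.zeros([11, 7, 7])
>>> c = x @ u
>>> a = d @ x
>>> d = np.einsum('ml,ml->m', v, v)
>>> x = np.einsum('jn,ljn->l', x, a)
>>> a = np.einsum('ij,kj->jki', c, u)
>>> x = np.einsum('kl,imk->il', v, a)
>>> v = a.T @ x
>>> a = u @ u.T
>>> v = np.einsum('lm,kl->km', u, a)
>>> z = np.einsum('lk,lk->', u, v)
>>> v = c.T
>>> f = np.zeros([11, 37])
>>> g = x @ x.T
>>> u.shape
(11, 3)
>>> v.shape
(3, 7)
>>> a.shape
(11, 11)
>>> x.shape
(3, 37)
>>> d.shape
(7,)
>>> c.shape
(7, 3)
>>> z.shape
()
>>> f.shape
(11, 37)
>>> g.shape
(3, 3)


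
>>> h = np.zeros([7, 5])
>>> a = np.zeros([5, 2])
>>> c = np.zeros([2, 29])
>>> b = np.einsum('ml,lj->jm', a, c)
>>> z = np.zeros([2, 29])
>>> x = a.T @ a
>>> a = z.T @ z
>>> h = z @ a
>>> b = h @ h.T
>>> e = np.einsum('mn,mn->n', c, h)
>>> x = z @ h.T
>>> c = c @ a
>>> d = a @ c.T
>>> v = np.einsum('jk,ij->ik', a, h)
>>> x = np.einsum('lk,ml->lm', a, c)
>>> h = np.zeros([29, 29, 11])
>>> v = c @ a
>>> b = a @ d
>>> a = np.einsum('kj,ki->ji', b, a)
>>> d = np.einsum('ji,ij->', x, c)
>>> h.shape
(29, 29, 11)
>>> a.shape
(2, 29)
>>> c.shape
(2, 29)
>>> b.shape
(29, 2)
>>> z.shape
(2, 29)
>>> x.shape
(29, 2)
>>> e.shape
(29,)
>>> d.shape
()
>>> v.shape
(2, 29)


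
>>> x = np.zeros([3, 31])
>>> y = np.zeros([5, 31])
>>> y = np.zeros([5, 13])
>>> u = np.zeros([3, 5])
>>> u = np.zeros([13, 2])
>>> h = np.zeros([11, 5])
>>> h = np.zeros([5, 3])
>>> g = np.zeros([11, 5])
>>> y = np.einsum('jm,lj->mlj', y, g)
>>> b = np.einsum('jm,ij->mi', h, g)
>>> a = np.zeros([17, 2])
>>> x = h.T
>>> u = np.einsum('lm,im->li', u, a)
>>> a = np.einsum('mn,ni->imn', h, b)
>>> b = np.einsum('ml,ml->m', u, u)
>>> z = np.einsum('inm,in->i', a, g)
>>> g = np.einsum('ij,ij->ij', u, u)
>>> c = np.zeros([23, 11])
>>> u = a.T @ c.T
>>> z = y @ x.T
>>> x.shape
(3, 5)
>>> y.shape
(13, 11, 5)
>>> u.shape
(3, 5, 23)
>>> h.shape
(5, 3)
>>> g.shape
(13, 17)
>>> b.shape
(13,)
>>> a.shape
(11, 5, 3)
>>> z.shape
(13, 11, 3)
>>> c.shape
(23, 11)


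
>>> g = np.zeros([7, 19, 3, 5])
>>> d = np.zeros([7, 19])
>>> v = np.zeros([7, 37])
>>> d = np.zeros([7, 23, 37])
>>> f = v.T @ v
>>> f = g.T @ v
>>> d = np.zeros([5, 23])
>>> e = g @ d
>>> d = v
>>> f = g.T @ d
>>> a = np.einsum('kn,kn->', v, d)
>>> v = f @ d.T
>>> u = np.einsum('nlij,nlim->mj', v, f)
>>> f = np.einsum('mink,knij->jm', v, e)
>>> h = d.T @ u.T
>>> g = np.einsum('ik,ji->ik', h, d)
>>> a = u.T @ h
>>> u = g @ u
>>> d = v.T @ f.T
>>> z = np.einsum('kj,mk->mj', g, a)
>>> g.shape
(37, 37)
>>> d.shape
(7, 19, 3, 23)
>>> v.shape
(5, 3, 19, 7)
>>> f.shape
(23, 5)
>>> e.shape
(7, 19, 3, 23)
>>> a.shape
(7, 37)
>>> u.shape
(37, 7)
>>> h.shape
(37, 37)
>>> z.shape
(7, 37)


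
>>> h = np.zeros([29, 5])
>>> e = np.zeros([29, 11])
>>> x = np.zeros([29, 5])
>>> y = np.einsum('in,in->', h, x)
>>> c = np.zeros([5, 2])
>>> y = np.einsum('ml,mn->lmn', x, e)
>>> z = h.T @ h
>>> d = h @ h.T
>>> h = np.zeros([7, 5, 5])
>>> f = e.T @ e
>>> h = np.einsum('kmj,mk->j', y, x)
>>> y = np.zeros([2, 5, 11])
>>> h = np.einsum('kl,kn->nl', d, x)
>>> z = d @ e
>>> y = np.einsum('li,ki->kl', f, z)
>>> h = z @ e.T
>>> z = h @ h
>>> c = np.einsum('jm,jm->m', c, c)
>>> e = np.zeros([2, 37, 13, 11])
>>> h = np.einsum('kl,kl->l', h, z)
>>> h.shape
(29,)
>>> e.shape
(2, 37, 13, 11)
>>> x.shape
(29, 5)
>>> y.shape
(29, 11)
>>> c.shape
(2,)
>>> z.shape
(29, 29)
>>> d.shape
(29, 29)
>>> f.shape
(11, 11)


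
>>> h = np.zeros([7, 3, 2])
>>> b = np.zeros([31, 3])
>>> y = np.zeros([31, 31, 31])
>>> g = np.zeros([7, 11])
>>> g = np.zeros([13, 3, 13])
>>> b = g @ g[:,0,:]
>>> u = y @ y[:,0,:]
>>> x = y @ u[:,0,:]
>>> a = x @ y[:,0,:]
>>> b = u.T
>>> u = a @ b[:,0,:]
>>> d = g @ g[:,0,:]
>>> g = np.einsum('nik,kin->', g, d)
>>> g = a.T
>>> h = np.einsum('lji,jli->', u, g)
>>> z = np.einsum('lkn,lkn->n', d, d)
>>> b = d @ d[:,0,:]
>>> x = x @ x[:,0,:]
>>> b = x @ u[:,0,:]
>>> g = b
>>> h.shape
()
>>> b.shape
(31, 31, 31)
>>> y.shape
(31, 31, 31)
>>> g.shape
(31, 31, 31)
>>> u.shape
(31, 31, 31)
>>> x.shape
(31, 31, 31)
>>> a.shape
(31, 31, 31)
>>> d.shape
(13, 3, 13)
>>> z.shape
(13,)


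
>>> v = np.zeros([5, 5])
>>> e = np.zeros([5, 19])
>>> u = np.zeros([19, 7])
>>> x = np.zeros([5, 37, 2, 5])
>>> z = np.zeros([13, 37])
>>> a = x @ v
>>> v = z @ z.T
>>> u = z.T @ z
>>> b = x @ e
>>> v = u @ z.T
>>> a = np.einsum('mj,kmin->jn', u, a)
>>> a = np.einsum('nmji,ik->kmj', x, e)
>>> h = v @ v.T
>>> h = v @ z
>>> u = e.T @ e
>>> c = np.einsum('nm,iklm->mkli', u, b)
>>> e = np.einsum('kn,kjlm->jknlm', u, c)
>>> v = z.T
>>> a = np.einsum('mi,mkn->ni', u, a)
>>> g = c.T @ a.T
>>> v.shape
(37, 13)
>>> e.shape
(37, 19, 19, 2, 5)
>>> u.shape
(19, 19)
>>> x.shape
(5, 37, 2, 5)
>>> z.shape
(13, 37)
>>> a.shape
(2, 19)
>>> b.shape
(5, 37, 2, 19)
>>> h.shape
(37, 37)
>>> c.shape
(19, 37, 2, 5)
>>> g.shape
(5, 2, 37, 2)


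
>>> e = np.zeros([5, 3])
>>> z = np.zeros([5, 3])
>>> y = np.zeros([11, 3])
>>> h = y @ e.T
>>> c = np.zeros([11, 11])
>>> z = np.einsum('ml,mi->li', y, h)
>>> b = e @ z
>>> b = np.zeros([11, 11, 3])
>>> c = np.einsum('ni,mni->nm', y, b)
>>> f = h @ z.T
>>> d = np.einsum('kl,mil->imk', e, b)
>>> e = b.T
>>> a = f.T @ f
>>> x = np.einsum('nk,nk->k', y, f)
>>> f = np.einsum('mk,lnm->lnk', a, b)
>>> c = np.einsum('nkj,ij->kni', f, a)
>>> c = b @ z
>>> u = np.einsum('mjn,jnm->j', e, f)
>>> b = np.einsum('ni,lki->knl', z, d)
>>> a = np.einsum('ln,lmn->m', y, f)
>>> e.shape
(3, 11, 11)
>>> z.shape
(3, 5)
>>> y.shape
(11, 3)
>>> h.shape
(11, 5)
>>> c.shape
(11, 11, 5)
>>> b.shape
(11, 3, 11)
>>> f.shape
(11, 11, 3)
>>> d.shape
(11, 11, 5)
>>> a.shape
(11,)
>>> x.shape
(3,)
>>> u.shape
(11,)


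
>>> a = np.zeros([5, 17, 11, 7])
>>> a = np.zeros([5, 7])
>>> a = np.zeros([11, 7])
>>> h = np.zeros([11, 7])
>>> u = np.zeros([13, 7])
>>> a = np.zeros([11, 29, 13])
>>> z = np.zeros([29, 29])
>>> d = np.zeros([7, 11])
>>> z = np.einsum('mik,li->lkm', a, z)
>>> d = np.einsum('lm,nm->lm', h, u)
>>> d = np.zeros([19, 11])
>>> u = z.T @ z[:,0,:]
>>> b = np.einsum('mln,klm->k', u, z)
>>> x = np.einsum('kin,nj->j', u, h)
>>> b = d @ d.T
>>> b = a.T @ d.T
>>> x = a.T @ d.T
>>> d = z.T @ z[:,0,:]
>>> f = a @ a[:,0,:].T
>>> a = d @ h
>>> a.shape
(11, 13, 7)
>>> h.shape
(11, 7)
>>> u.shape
(11, 13, 11)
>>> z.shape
(29, 13, 11)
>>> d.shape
(11, 13, 11)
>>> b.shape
(13, 29, 19)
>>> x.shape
(13, 29, 19)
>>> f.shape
(11, 29, 11)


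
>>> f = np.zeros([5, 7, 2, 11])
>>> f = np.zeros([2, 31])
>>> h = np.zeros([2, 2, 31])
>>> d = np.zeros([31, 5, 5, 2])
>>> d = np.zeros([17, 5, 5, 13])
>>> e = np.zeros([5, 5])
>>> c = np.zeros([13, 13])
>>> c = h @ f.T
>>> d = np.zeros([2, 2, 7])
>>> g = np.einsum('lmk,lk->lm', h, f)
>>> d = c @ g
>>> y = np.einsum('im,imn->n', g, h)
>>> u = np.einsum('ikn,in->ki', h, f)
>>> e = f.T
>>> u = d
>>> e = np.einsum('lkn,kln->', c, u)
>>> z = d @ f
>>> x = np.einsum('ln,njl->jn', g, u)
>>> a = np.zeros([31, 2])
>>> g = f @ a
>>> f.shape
(2, 31)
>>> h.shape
(2, 2, 31)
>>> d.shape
(2, 2, 2)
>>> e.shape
()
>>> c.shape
(2, 2, 2)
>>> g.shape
(2, 2)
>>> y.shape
(31,)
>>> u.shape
(2, 2, 2)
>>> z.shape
(2, 2, 31)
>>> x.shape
(2, 2)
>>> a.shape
(31, 2)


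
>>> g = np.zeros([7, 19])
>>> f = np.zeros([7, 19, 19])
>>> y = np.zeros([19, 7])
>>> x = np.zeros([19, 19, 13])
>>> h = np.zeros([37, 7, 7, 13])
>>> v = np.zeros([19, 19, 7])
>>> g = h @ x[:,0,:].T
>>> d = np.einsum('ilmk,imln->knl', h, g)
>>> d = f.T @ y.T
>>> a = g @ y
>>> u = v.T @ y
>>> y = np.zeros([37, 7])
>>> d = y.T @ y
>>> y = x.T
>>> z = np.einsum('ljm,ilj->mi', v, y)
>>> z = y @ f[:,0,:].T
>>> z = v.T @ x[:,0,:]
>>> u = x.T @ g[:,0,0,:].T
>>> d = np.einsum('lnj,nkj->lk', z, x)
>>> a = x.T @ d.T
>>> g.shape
(37, 7, 7, 19)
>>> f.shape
(7, 19, 19)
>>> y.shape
(13, 19, 19)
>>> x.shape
(19, 19, 13)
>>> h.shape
(37, 7, 7, 13)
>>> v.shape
(19, 19, 7)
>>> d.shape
(7, 19)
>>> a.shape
(13, 19, 7)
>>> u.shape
(13, 19, 37)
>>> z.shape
(7, 19, 13)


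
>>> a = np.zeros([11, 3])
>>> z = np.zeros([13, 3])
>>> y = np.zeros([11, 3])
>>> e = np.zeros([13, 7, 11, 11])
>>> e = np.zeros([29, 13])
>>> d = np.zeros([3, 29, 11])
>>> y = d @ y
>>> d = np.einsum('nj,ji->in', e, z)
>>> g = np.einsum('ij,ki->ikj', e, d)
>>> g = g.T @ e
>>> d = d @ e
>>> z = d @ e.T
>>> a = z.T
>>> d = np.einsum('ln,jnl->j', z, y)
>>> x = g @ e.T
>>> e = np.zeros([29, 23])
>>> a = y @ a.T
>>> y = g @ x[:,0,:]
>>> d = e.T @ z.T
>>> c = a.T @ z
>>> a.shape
(3, 29, 29)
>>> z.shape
(3, 29)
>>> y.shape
(13, 3, 29)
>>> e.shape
(29, 23)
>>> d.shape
(23, 3)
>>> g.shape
(13, 3, 13)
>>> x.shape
(13, 3, 29)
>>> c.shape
(29, 29, 29)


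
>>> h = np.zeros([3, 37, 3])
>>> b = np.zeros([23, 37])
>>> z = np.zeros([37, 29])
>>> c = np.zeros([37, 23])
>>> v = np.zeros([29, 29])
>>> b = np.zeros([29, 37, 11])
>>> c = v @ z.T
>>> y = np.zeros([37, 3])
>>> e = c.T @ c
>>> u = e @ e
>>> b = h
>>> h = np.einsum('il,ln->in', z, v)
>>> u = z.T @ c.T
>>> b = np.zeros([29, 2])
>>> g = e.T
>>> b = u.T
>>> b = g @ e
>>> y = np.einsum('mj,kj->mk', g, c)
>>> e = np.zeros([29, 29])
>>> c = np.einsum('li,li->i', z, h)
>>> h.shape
(37, 29)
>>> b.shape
(37, 37)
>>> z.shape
(37, 29)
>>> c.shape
(29,)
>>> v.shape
(29, 29)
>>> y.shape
(37, 29)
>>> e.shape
(29, 29)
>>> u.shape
(29, 29)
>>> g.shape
(37, 37)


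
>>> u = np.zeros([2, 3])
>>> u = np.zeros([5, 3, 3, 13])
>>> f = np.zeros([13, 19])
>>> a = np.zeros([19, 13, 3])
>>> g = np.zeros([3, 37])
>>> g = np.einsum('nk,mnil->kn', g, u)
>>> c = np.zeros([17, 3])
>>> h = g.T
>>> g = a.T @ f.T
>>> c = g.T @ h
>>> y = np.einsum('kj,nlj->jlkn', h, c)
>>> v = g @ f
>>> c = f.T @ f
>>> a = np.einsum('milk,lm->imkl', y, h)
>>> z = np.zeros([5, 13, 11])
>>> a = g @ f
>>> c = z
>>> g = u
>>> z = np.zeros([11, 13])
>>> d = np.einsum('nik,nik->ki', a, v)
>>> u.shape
(5, 3, 3, 13)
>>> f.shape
(13, 19)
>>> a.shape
(3, 13, 19)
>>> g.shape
(5, 3, 3, 13)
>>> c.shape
(5, 13, 11)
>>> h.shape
(3, 37)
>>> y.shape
(37, 13, 3, 13)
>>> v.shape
(3, 13, 19)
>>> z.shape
(11, 13)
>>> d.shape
(19, 13)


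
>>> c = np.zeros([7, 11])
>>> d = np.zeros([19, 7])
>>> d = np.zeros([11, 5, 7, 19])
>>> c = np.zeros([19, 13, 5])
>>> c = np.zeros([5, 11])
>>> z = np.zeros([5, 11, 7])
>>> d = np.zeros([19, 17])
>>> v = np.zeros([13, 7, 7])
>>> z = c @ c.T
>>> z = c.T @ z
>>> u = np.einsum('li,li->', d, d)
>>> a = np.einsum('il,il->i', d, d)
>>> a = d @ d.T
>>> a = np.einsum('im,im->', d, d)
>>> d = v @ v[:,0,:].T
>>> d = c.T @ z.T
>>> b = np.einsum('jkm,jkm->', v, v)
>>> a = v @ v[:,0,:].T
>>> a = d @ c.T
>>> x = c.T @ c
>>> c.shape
(5, 11)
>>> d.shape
(11, 11)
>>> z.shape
(11, 5)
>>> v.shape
(13, 7, 7)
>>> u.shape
()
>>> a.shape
(11, 5)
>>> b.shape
()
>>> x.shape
(11, 11)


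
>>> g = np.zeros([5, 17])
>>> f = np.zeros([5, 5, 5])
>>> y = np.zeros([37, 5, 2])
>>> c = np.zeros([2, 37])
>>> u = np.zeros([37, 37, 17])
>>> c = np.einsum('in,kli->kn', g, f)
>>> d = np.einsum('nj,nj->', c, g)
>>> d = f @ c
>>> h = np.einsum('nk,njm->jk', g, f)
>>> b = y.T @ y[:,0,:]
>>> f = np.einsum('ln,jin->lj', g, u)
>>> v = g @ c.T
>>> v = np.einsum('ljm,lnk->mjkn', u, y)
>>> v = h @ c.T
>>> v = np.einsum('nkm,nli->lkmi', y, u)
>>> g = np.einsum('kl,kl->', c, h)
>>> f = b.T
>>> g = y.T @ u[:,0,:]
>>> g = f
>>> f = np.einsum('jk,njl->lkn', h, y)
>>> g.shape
(2, 5, 2)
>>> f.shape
(2, 17, 37)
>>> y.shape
(37, 5, 2)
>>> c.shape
(5, 17)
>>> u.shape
(37, 37, 17)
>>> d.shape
(5, 5, 17)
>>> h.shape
(5, 17)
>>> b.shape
(2, 5, 2)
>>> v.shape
(37, 5, 2, 17)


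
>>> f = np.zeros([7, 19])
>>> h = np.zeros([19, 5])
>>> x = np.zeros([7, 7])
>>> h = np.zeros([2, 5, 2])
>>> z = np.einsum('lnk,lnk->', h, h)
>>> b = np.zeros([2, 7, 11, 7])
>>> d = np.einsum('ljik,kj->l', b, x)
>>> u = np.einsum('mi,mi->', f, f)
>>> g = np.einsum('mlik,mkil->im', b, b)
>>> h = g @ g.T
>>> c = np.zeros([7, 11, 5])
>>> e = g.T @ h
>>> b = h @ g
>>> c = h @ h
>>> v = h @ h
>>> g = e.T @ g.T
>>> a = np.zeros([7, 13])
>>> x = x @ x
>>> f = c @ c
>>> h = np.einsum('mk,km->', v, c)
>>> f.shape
(11, 11)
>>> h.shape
()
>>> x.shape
(7, 7)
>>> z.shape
()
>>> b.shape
(11, 2)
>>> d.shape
(2,)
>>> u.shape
()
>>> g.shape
(11, 11)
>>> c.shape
(11, 11)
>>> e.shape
(2, 11)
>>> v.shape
(11, 11)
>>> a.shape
(7, 13)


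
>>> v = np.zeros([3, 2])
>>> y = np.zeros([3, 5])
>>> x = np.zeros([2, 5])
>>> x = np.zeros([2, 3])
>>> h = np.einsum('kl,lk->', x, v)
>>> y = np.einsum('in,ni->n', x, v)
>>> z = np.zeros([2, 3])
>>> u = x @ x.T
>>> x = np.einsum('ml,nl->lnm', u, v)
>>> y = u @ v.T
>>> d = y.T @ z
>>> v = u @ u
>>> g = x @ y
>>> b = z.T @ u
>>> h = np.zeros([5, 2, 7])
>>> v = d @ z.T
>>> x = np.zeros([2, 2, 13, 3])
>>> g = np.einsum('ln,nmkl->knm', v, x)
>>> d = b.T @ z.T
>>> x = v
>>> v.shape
(3, 2)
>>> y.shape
(2, 3)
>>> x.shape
(3, 2)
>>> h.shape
(5, 2, 7)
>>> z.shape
(2, 3)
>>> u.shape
(2, 2)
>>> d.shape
(2, 2)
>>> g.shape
(13, 2, 2)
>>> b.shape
(3, 2)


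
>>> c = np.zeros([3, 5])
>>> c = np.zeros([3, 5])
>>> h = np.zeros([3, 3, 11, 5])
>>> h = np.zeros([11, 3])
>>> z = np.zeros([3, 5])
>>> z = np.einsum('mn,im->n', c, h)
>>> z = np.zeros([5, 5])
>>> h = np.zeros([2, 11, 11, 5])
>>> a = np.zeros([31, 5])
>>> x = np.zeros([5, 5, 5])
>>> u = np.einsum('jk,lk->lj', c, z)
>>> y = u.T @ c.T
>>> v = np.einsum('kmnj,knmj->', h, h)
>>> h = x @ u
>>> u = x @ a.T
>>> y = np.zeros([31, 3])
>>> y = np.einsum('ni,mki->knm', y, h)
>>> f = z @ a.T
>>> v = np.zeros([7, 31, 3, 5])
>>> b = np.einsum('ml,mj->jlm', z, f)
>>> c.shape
(3, 5)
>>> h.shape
(5, 5, 3)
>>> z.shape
(5, 5)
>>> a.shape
(31, 5)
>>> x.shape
(5, 5, 5)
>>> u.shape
(5, 5, 31)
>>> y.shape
(5, 31, 5)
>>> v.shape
(7, 31, 3, 5)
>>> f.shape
(5, 31)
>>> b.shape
(31, 5, 5)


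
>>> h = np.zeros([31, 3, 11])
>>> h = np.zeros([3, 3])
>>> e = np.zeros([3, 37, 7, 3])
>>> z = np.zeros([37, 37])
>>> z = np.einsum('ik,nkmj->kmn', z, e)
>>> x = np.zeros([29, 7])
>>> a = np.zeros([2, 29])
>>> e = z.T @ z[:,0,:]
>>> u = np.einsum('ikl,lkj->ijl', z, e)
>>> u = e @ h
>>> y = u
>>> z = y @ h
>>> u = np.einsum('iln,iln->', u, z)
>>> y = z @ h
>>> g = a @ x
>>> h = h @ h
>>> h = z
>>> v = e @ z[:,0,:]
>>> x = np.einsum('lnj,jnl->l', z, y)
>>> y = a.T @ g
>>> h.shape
(3, 7, 3)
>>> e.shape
(3, 7, 3)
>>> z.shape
(3, 7, 3)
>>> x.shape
(3,)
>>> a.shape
(2, 29)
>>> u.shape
()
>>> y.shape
(29, 7)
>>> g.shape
(2, 7)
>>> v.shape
(3, 7, 3)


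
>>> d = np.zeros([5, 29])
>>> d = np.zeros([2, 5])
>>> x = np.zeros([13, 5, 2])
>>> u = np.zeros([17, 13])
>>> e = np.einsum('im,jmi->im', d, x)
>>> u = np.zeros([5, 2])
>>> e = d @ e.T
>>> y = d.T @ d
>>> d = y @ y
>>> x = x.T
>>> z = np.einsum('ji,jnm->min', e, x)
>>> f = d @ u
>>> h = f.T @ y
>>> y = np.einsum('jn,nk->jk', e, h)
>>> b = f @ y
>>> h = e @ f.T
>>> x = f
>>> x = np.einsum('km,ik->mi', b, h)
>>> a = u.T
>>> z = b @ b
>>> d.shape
(5, 5)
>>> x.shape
(5, 2)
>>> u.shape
(5, 2)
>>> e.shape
(2, 2)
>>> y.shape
(2, 5)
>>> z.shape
(5, 5)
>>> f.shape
(5, 2)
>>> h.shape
(2, 5)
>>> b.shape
(5, 5)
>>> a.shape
(2, 5)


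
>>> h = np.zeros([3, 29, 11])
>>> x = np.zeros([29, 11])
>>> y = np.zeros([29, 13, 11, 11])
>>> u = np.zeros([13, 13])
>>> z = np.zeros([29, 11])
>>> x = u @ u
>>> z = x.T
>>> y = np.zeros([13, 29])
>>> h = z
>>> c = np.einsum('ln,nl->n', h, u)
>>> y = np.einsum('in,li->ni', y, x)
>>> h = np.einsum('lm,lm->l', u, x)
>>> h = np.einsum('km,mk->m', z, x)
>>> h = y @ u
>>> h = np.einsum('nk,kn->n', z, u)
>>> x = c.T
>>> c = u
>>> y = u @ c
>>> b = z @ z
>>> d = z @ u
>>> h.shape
(13,)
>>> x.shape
(13,)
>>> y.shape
(13, 13)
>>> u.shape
(13, 13)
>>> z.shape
(13, 13)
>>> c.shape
(13, 13)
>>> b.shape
(13, 13)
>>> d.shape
(13, 13)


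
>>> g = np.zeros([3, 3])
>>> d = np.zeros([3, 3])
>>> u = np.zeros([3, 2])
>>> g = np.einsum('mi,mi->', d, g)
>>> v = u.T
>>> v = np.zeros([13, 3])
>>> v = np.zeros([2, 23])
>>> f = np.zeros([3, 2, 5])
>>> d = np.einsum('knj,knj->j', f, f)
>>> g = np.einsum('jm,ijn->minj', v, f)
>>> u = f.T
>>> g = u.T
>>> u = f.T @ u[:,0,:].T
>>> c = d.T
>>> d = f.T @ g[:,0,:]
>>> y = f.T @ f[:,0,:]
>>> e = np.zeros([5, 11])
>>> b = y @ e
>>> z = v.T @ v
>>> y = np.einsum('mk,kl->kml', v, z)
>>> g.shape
(3, 2, 5)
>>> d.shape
(5, 2, 5)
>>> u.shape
(5, 2, 5)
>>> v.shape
(2, 23)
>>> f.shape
(3, 2, 5)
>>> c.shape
(5,)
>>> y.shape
(23, 2, 23)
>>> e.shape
(5, 11)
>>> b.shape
(5, 2, 11)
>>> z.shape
(23, 23)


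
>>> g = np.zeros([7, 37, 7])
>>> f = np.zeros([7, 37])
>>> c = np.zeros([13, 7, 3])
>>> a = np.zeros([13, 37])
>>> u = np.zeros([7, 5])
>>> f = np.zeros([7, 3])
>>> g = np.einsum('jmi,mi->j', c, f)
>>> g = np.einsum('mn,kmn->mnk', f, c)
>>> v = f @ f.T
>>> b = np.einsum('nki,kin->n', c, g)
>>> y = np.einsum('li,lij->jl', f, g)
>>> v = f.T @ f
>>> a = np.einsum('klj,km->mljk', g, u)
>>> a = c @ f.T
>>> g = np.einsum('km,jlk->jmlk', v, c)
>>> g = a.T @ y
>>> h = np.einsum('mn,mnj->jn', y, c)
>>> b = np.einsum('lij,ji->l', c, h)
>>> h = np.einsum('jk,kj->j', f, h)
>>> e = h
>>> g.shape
(7, 7, 7)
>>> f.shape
(7, 3)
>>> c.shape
(13, 7, 3)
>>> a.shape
(13, 7, 7)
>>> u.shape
(7, 5)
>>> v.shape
(3, 3)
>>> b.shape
(13,)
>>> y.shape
(13, 7)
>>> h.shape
(7,)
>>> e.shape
(7,)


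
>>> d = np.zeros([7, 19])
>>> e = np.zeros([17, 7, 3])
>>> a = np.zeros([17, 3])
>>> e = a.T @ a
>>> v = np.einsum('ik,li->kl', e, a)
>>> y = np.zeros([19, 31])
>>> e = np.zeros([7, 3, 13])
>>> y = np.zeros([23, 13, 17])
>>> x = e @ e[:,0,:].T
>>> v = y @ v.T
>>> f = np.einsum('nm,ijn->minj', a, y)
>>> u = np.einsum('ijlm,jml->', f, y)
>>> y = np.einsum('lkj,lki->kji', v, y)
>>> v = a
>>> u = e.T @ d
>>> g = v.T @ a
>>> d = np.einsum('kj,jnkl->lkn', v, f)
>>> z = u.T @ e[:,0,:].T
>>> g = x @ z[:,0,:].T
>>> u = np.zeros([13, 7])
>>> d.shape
(13, 17, 23)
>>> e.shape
(7, 3, 13)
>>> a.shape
(17, 3)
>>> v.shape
(17, 3)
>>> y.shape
(13, 3, 17)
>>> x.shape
(7, 3, 7)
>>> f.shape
(3, 23, 17, 13)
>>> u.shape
(13, 7)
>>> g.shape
(7, 3, 19)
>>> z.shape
(19, 3, 7)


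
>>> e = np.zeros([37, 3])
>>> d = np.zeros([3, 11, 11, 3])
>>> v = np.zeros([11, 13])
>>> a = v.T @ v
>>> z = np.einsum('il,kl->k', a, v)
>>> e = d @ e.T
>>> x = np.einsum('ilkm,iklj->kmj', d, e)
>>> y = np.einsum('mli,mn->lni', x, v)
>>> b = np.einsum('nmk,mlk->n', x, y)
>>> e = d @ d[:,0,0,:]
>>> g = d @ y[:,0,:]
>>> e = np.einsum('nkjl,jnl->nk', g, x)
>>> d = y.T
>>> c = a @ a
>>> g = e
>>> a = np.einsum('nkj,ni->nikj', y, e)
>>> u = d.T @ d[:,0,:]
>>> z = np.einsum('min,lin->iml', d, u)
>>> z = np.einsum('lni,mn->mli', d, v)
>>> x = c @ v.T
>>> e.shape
(3, 11)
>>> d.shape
(37, 13, 3)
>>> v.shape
(11, 13)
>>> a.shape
(3, 11, 13, 37)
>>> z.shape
(11, 37, 3)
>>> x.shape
(13, 11)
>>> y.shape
(3, 13, 37)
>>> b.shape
(11,)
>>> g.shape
(3, 11)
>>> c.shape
(13, 13)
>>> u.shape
(3, 13, 3)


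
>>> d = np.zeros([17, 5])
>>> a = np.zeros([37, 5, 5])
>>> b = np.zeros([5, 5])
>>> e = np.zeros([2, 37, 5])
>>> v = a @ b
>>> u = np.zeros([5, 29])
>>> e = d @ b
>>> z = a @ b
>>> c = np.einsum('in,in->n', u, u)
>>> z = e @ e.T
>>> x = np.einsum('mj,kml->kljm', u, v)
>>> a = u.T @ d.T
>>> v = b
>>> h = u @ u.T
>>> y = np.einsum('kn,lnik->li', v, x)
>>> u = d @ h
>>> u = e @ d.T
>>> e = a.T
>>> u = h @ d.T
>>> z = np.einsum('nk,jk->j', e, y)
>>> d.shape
(17, 5)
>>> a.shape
(29, 17)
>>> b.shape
(5, 5)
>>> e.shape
(17, 29)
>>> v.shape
(5, 5)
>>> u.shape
(5, 17)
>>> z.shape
(37,)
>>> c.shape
(29,)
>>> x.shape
(37, 5, 29, 5)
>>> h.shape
(5, 5)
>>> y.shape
(37, 29)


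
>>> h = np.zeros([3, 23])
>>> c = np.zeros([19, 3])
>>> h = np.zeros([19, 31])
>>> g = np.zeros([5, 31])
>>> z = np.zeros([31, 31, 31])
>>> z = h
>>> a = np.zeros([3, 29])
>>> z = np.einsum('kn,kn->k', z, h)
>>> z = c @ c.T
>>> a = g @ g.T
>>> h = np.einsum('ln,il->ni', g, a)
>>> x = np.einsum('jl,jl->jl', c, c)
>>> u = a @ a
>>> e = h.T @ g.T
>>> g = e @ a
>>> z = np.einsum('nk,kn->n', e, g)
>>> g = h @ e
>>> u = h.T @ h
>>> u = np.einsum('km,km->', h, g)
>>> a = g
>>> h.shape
(31, 5)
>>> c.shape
(19, 3)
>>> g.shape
(31, 5)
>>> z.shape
(5,)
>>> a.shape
(31, 5)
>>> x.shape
(19, 3)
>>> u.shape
()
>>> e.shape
(5, 5)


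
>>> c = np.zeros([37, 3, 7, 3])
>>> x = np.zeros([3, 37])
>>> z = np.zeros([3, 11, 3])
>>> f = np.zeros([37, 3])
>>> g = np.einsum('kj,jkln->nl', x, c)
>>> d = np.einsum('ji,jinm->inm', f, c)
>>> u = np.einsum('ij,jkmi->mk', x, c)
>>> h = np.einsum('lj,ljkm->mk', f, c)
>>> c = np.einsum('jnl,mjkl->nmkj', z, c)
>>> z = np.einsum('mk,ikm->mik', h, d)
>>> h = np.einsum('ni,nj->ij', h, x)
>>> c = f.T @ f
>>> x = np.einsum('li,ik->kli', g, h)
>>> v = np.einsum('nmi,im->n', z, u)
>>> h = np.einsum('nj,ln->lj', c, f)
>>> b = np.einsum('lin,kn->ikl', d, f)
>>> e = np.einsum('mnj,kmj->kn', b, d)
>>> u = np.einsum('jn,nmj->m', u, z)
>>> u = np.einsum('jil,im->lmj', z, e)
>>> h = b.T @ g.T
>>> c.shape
(3, 3)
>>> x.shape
(37, 3, 7)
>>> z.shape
(3, 3, 7)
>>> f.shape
(37, 3)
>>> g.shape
(3, 7)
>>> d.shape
(3, 7, 3)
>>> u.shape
(7, 37, 3)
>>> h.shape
(3, 37, 3)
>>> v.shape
(3,)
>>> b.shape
(7, 37, 3)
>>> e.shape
(3, 37)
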